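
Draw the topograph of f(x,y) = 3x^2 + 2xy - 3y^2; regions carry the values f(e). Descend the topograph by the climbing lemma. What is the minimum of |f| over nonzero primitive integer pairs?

river: ρ → (-3,4,2)
river: ρ → (2,4,-3)
river: ρ → (-3,2,3)
river: ρ → (3,4,-2)
river: ρ → (-2,4,3)
river: ρ → (3,2,-3)
closes: descent 0, river 6
min |a| on river = 2

2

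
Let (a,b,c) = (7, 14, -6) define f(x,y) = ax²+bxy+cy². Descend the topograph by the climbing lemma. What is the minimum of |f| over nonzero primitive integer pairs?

river: ρ → (-6,10,11)
river: ρ → (11,12,-5)
river: ρ → (-5,18,2)
river: ρ → (2,18,-5)
river: ρ → (-5,12,11)
river: ρ → (11,10,-6)
river: ρ → (-6,14,7)
river: ρ → (7,14,-6)
closes: descent 0, river 8
min |a| on river = 2

2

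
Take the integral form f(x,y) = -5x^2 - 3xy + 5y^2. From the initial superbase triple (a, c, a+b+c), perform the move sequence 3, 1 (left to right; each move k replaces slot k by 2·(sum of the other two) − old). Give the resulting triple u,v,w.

start (-5,5,-3) = (f(1,0),f(0,1),f(1,1))
replace slot 3: 2·((-5)+5) − (-3) = 3 → (-5,5,3)
replace slot 1: 2·(5+3) − (-5) = 21 → (21,5,3)

21,5,3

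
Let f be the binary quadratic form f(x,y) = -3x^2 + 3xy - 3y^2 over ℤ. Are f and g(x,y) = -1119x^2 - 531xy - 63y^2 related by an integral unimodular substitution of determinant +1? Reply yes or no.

D₁ = -27, D₂ = -27
f is negative-definite; reduce −f:
−f: translate: b→3 (≡-3 mod 6), so (3,-3,3)→(3,3,3)
−f: reduced (well bottom): (3,3,3) with a≤c, −a<b≤a
flip sign back: reduced form of f is (-3,-3,-3)
g is negative-definite; reduce −g:
−g: flip: (1119,531,63)→(63,-531,1119)
−g: translate: b→-27 (≡-531 mod 126), so (63,-531,1119)→(63,-27,3)
−g: flip: (63,-27,3)→(3,27,63)
−g: translate: b→3 (≡27 mod 6), so (3,27,63)→(3,3,3)
−g: reduced (well bottom): (3,3,3) with a≤c, −a<b≤a
flip sign back: reduced form of g is (-3,-3,-3)
reduced forms (-3, -3, -3) vs (-3, -3, -3) ⇒ equivalent

yes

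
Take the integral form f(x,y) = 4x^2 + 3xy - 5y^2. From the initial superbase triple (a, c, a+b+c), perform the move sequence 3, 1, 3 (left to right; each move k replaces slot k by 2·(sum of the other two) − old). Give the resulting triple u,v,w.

start (4,-5,2) = (f(1,0),f(0,1),f(1,1))
replace slot 3: 2·(4+(-5)) − 2 = -4 → (4,-5,-4)
replace slot 1: 2·((-5)+(-4)) − 4 = -22 → (-22,-5,-4)
replace slot 3: 2·((-22)+(-5)) − (-4) = -50 → (-22,-5,-50)

-22,-5,-50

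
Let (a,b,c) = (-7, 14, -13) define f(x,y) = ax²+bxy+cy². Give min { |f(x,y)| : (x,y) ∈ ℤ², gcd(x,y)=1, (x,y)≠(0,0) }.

translate: b→0 (≡-14 mod 14), so (7,-14,13)→(7,0,6)
flip: (7,0,6)→(6,0,7)
reduced (well bottom): (6,0,7) with a≤c, −a<b≤a
well minimum |f| = |-6| = 6 (negative-definite)

6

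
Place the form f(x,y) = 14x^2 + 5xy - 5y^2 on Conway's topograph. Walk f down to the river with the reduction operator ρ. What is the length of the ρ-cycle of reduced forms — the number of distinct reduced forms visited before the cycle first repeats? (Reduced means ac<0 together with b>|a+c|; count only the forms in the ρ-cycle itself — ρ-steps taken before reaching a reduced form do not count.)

D = 305, ⌊√D⌋ = 17
descent: ρ → (-5,15,4)  [lands on river]
river: ρ → (4,17,-1)
river: ρ → (-1,17,4)
river: ρ → (4,15,-5)
ρ-cycle length = 4 (tail of 1 descent step not counted)

4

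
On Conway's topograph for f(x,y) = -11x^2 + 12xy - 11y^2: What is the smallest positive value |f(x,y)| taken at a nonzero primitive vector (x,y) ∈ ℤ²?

translate: b→10 (≡-12 mod 22), so (11,-12,11)→(11,10,10)
flip: (11,10,10)→(10,-10,11)
translate: b→10 (≡-10 mod 20), so (10,-10,11)→(10,10,11)
reduced (well bottom): (10,10,11) with a≤c, −a<b≤a
well minimum |f| = |-10| = 10 (negative-definite)

10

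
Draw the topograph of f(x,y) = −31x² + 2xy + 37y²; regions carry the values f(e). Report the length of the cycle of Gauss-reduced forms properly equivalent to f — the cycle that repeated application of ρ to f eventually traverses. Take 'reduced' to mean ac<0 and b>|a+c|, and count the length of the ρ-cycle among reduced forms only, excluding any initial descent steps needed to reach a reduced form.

D = 4592, ⌊√D⌋ = 67
descent: ρ → (37,-2,-31)
descent: ρ → (-31,64,4)  [lands on river]
river: ρ → (4,64,-31)
river: ρ → (-31,60,8)
river: ρ → (8,52,-59)
river: ρ → (-59,66,1)
river: ρ → (1,66,-59)
river: ρ → (-59,52,8)
river: ρ → (8,60,-31)
ρ-cycle length = 8 (tail of 2 descent steps not counted)

8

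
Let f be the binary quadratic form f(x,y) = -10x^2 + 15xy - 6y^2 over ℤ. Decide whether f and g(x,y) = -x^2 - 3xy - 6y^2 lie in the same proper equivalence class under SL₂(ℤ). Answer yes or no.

D₁ = -15, D₂ = -15
f is negative-definite; reduce −f:
−f: translate: b→5 (≡-15 mod 20), so (10,-15,6)→(10,5,1)
−f: flip: (10,5,1)→(1,-5,10)
−f: translate: b→1 (≡-5 mod 2), so (1,-5,10)→(1,1,4)
−f: reduced (well bottom): (1,1,4) with a≤c, −a<b≤a
flip sign back: reduced form of f is (-1,-1,-4)
g is negative-definite; reduce −g:
−g: translate: b→1 (≡3 mod 2), so (1,3,6)→(1,1,4)
−g: reduced (well bottom): (1,1,4) with a≤c, −a<b≤a
flip sign back: reduced form of g is (-1,-1,-4)
reduced forms (-1, -1, -4) vs (-1, -1, -4) ⇒ equivalent

yes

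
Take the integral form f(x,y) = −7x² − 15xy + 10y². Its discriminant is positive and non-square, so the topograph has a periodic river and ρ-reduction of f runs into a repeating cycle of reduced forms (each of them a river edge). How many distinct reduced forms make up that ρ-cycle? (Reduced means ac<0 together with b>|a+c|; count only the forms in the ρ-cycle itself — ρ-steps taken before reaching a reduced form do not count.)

D = 505, ⌊√D⌋ = 22
descent: ρ → (10,15,-7)  [lands on river]
river: ρ → (-7,13,12)
river: ρ → (12,11,-8)
river: ρ → (-8,21,2)
river: ρ → (2,19,-18)
river: ρ → (-18,17,3)
river: ρ → (3,19,-12)
river: ρ → (-12,5,10)
ρ-cycle length = 8 (tail of 1 descent step not counted)

8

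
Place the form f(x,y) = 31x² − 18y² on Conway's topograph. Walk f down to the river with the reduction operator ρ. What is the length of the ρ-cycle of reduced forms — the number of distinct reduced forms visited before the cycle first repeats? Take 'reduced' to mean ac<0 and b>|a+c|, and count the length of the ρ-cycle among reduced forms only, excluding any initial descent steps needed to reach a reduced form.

D = 2232, ⌊√D⌋ = 47
descent: ρ → (-18,36,13)  [lands on river]
river: ρ → (13,42,-9)
river: ρ → (-9,30,37)
river: ρ → (37,44,-2)
river: ρ → (-2,44,37)
river: ρ → (37,30,-9)
river: ρ → (-9,42,13)
river: ρ → (13,36,-18)
ρ-cycle length = 8 (tail of 1 descent step not counted)

8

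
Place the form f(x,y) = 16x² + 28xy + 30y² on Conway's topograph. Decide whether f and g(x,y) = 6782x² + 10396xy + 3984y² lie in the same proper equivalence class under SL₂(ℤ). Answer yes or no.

D₁ = -1136, D₂ = -1136
f: translate: b→-4 (≡28 mod 32), so (16,28,30)→(16,-4,18)
f: reduced (well bottom): (16,-4,18) with a≤c, −a<b≤a
g: translate: b→-3168 (≡10396 mod 13564), so (6782,10396,3984)→(6782,-3168,370)
g: flip: (6782,-3168,370)→(370,3168,6782)
g: translate: b→208 (≡3168 mod 740), so (370,3168,6782)→(370,208,30)
g: flip: (370,208,30)→(30,-208,370)
g: translate: b→-28 (≡-208 mod 60), so (30,-208,370)→(30,-28,16)
g: flip: (30,-28,16)→(16,28,30)
g: translate: b→-4 (≡28 mod 32), so (16,28,30)→(16,-4,18)
g: reduced (well bottom): (16,-4,18) with a≤c, −a<b≤a
reduced forms (16, -4, 18) vs (16, -4, 18) ⇒ equivalent

yes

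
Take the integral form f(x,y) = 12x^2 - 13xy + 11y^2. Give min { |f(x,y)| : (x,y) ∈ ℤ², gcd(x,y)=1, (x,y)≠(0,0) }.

translate: b→11 (≡-13 mod 24), so (12,-13,11)→(12,11,10)
flip: (12,11,10)→(10,-11,12)
translate: b→9 (≡-11 mod 20), so (10,-11,12)→(10,9,11)
reduced (well bottom): (10,9,11) with a≤c, −a<b≤a
well minimum = a = 10

10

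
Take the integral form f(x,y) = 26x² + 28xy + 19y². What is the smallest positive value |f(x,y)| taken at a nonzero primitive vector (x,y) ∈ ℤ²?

translate: b→-24 (≡28 mod 52), so (26,28,19)→(26,-24,17)
flip: (26,-24,17)→(17,24,26)
translate: b→-10 (≡24 mod 34), so (17,24,26)→(17,-10,19)
reduced (well bottom): (17,-10,19) with a≤c, −a<b≤a
well minimum = a = 17

17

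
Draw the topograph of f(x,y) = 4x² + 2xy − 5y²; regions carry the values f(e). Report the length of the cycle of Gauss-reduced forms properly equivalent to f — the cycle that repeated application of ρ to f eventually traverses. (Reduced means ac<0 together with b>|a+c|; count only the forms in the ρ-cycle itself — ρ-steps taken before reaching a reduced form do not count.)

D = 84, ⌊√D⌋ = 9
river: ρ → (-5,8,1)
river: ρ → (1,8,-5)
river: ρ → (-5,2,4)
river: ρ → (4,6,-3)
river: ρ → (-3,6,4)
river: ρ → (4,2,-5)
ρ-cycle length = 6 (tail of 0 descent steps not counted)

6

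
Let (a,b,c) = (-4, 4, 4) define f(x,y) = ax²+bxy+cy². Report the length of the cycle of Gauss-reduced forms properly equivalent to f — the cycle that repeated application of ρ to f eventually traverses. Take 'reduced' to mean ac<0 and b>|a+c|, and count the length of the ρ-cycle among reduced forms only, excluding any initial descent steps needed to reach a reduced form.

D = 80, ⌊√D⌋ = 8
river: ρ → (4,4,-4)
river: ρ → (-4,4,4)
ρ-cycle length = 2 (tail of 0 descent steps not counted)

2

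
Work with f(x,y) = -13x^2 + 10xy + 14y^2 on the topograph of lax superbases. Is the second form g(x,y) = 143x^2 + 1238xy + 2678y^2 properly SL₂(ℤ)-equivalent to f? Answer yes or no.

D₁ = 828, D₂ = 828
river cycle of f (length 8): (14, 18, -9), (-9, 18, 14), (14, 10, -13), (-13, 16, 11), (11, 28, -1), (-1, 28, 11), (11, 16, -13), (-13, 10, 14)
river cycle of g (length 8): (14, 18, -9), (-9, 18, 14), (14, 10, -13), (-13, 16, 11), (11, 28, -1), (-1, 28, 11), (11, 16, -13), (-13, 10, 14)
cycles coincide ⇒ equivalent

yes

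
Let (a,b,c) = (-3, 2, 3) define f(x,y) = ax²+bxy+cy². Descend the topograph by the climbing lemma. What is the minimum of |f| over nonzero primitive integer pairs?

river: ρ → (3,4,-2)
river: ρ → (-2,4,3)
river: ρ → (3,2,-3)
river: ρ → (-3,4,2)
river: ρ → (2,4,-3)
river: ρ → (-3,2,3)
closes: descent 0, river 6
min |a| on river = 2

2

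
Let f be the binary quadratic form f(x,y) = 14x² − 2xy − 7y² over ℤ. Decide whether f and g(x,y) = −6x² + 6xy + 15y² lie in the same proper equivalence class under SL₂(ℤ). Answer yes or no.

D₁ = 396, D₂ = 396
river cycle of f (length 4): (-7, 16, 5), (5, 14, -10), (-10, 6, 9), (9, 12, -7)
river cycle of g (length 2): (-6, 18, 3), (3, 18, -6)
cycles differ ⇒ inequivalent

no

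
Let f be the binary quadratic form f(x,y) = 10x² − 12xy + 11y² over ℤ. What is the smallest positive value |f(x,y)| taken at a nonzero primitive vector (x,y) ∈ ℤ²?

translate: b→8 (≡-12 mod 20), so (10,-12,11)→(10,8,9)
flip: (10,8,9)→(9,-8,10)
reduced (well bottom): (9,-8,10) with a≤c, −a<b≤a
well minimum = a = 9

9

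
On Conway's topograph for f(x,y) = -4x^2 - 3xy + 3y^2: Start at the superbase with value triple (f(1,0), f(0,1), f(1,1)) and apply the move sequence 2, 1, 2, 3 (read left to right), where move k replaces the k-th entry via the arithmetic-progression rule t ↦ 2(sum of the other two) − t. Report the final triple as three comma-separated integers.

start (-4,3,-4) = (f(1,0),f(0,1),f(1,1))
replace slot 2: 2·((-4)+(-4)) − 3 = -19 → (-4,-19,-4)
replace slot 1: 2·((-19)+(-4)) − (-4) = -42 → (-42,-19,-4)
replace slot 2: 2·((-42)+(-4)) − (-19) = -73 → (-42,-73,-4)
replace slot 3: 2·((-42)+(-73)) − (-4) = -226 → (-42,-73,-226)

-42,-73,-226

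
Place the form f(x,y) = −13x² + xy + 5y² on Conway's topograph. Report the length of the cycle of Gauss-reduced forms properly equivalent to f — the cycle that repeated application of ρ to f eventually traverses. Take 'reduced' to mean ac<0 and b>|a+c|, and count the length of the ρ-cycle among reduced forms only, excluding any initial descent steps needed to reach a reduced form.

D = 261, ⌊√D⌋ = 16
descent: ρ → (5,9,-9)  [lands on river]
river: ρ → (-9,9,5)
river: ρ → (5,11,-7)
river: ρ → (-7,3,9)
river: ρ → (9,15,-1)
river: ρ → (-1,15,9)
river: ρ → (9,3,-7)
river: ρ → (-7,11,5)
ρ-cycle length = 8 (tail of 1 descent step not counted)

8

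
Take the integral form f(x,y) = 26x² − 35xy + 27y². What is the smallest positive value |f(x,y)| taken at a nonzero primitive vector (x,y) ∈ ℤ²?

translate: b→17 (≡-35 mod 52), so (26,-35,27)→(26,17,18)
flip: (26,17,18)→(18,-17,26)
reduced (well bottom): (18,-17,26) with a≤c, −a<b≤a
well minimum = a = 18

18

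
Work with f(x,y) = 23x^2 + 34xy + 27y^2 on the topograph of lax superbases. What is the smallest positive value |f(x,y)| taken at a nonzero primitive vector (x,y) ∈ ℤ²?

translate: b→-12 (≡34 mod 46), so (23,34,27)→(23,-12,16)
flip: (23,-12,16)→(16,12,23)
reduced (well bottom): (16,12,23) with a≤c, −a<b≤a
well minimum = a = 16

16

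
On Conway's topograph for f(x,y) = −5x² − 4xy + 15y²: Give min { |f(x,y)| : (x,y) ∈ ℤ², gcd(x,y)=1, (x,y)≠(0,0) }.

descent: ρ → (15,4,-5)
descent: ρ → (-5,16,3)  [lands on river]
river: ρ → (3,14,-10)
river: ρ → (-10,6,7)
river: ρ → (7,8,-9)
river: ρ → (-9,10,6)
river: ρ → (6,14,-5)
closes: descent 2, river 6
min |a| on river = 3

3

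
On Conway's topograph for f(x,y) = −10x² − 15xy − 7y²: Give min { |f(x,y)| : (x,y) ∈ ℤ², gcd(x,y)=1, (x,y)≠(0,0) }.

translate: b→-5 (≡15 mod 20), so (10,15,7)→(10,-5,2)
flip: (10,-5,2)→(2,5,10)
translate: b→1 (≡5 mod 4), so (2,5,10)→(2,1,7)
reduced (well bottom): (2,1,7) with a≤c, −a<b≤a
well minimum |f| = |-2| = 2 (negative-definite)

2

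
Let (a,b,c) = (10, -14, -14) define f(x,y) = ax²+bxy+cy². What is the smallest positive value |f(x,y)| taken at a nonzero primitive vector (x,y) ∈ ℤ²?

descent: ρ → (-14,14,10)  [lands on river]
river: ρ → (10,26,-2)
river: ρ → (-2,26,10)
river: ρ → (10,14,-14)
closes: descent 1, river 4
min |a| on river = 2

2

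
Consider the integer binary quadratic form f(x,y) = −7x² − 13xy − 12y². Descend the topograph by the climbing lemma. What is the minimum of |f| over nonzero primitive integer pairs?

translate: b→-1 (≡13 mod 14), so (7,13,12)→(7,-1,6)
flip: (7,-1,6)→(6,1,7)
reduced (well bottom): (6,1,7) with a≤c, −a<b≤a
well minimum |f| = |-6| = 6 (negative-definite)

6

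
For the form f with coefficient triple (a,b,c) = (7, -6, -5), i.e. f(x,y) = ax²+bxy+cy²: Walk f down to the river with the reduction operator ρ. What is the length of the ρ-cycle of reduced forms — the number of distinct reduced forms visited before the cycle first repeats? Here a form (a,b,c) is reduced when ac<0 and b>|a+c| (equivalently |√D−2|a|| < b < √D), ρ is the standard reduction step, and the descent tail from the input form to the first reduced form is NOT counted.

D = 176, ⌊√D⌋ = 13
descent: ρ → (-5,6,7)  [lands on river]
river: ρ → (7,8,-4)
river: ρ → (-4,8,7)
river: ρ → (7,6,-5)
river: ρ → (-5,4,8)
river: ρ → (8,12,-1)
river: ρ → (-1,12,8)
river: ρ → (8,4,-5)
ρ-cycle length = 8 (tail of 1 descent step not counted)

8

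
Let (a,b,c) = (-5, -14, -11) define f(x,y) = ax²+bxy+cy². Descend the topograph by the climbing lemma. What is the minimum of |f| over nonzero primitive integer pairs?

translate: b→4 (≡14 mod 10), so (5,14,11)→(5,4,2)
flip: (5,4,2)→(2,-4,5)
translate: b→0 (≡-4 mod 4), so (2,-4,5)→(2,0,3)
reduced (well bottom): (2,0,3) with a≤c, −a<b≤a
well minimum |f| = |-2| = 2 (negative-definite)

2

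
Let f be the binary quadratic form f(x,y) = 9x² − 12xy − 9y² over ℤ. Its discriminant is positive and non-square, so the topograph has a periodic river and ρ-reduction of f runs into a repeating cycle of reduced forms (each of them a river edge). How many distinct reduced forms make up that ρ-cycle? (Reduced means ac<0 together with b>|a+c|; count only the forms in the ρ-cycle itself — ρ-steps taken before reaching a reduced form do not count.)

D = 468, ⌊√D⌋ = 21
descent: ρ → (-9,12,9)  [lands on river]
river: ρ → (9,6,-12)
river: ρ → (-12,18,3)
river: ρ → (3,18,-12)
river: ρ → (-12,6,9)
river: ρ → (9,12,-9)
river: ρ → (-9,6,12)
river: ρ → (12,18,-3)
river: ρ → (-3,18,12)
river: ρ → (12,6,-9)
ρ-cycle length = 10 (tail of 1 descent step not counted)

10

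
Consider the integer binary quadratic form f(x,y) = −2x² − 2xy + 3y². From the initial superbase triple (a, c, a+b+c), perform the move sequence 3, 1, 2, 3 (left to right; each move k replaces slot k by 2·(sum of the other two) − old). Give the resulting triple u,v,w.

start (-2,3,-1) = (f(1,0),f(0,1),f(1,1))
replace slot 3: 2·((-2)+3) − (-1) = 3 → (-2,3,3)
replace slot 1: 2·(3+3) − (-2) = 14 → (14,3,3)
replace slot 2: 2·(14+3) − 3 = 31 → (14,31,3)
replace slot 3: 2·(14+31) − 3 = 87 → (14,31,87)

14,31,87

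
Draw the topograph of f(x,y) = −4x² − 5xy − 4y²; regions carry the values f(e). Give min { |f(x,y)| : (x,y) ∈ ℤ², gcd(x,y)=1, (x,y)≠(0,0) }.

translate: b→-3 (≡5 mod 8), so (4,5,4)→(4,-3,3)
flip: (4,-3,3)→(3,3,4)
reduced (well bottom): (3,3,4) with a≤c, −a<b≤a
well minimum |f| = |-3| = 3 (negative-definite)

3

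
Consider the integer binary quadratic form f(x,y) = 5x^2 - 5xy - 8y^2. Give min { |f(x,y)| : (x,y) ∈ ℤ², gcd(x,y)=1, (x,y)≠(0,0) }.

descent: ρ → (-8,5,5)  [lands on river]
river: ρ → (5,5,-8)
river: ρ → (-8,11,2)
river: ρ → (2,13,-2)
river: ρ → (-2,11,8)
river: ρ → (8,5,-5)
river: ρ → (-5,5,8)
river: ρ → (8,11,-2)
river: ρ → (-2,13,2)
river: ρ → (2,11,-8)
closes: descent 1, river 10
min |a| on river = 2

2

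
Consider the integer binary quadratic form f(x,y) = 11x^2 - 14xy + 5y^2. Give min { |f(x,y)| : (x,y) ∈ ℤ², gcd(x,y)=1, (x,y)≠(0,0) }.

translate: b→8 (≡-14 mod 22), so (11,-14,5)→(11,8,2)
flip: (11,8,2)→(2,-8,11)
translate: b→0 (≡-8 mod 4), so (2,-8,11)→(2,0,3)
reduced (well bottom): (2,0,3) with a≤c, −a<b≤a
well minimum = a = 2

2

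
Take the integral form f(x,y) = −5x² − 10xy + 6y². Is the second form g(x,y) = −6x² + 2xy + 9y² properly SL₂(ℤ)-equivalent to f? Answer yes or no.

D₁ = 220, D₂ = 220
river cycle of f (length 4): (6, 10, -5), (-5, 10, 6), (6, 14, -1), (-1, 14, 6)
river cycle of g (length 4): (-6, 14, 1), (1, 14, -6), (-6, 10, 5), (5, 10, -6)
cycles differ ⇒ inequivalent

no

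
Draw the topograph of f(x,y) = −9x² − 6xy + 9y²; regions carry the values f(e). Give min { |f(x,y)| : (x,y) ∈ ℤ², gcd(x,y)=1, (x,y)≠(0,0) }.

descent: ρ → (9,6,-9)  [lands on river]
river: ρ → (-9,12,6)
river: ρ → (6,12,-9)
river: ρ → (-9,6,9)
river: ρ → (9,12,-6)
river: ρ → (-6,12,9)
closes: descent 1, river 6
min |a| on river = 6

6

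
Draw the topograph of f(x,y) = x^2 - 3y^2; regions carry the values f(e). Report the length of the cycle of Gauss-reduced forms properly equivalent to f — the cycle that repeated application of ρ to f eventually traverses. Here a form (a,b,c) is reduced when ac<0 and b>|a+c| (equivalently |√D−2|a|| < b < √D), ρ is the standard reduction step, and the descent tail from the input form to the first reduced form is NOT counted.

D = 12, ⌊√D⌋ = 3
descent: ρ → (-3,0,1)
descent: ρ → (1,2,-2)  [lands on river]
river: ρ → (-2,2,1)
ρ-cycle length = 2 (tail of 2 descent steps not counted)

2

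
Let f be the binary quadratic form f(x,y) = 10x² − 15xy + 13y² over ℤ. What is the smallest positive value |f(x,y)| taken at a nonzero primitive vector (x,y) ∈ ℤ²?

translate: b→5 (≡-15 mod 20), so (10,-15,13)→(10,5,8)
flip: (10,5,8)→(8,-5,10)
reduced (well bottom): (8,-5,10) with a≤c, −a<b≤a
well minimum = a = 8

8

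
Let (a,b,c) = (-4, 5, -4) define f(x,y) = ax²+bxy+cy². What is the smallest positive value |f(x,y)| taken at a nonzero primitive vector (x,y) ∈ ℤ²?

translate: b→3 (≡-5 mod 8), so (4,-5,4)→(4,3,3)
flip: (4,3,3)→(3,-3,4)
translate: b→3 (≡-3 mod 6), so (3,-3,4)→(3,3,4)
reduced (well bottom): (3,3,4) with a≤c, −a<b≤a
well minimum |f| = |-3| = 3 (negative-definite)

3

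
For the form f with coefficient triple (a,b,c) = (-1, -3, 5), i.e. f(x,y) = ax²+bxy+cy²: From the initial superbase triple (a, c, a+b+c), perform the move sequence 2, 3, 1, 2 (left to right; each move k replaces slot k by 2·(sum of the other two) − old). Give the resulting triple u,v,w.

start (-1,5,1) = (f(1,0),f(0,1),f(1,1))
replace slot 2: 2·((-1)+1) − 5 = -5 → (-1,-5,1)
replace slot 3: 2·((-1)+(-5)) − 1 = -13 → (-1,-5,-13)
replace slot 1: 2·((-5)+(-13)) − (-1) = -35 → (-35,-5,-13)
replace slot 2: 2·((-35)+(-13)) − (-5) = -91 → (-35,-91,-13)

-35,-91,-13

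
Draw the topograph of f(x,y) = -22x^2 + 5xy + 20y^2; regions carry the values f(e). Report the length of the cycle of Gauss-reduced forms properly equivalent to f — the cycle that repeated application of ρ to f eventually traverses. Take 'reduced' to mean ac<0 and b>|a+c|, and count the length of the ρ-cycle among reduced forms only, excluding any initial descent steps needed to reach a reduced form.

D = 1785, ⌊√D⌋ = 42
river: ρ → (20,35,-7)
river: ρ → (-7,35,20)
river: ρ → (20,5,-22)
river: ρ → (-22,39,3)
river: ρ → (3,39,-22)
river: ρ → (-22,5,20)
ρ-cycle length = 6 (tail of 0 descent steps not counted)

6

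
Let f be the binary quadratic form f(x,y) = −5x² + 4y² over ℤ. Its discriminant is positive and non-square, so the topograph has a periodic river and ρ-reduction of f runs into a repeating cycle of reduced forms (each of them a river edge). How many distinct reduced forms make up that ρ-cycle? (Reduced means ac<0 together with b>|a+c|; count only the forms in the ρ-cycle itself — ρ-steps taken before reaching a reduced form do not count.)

D = 80, ⌊√D⌋ = 8
descent: ρ → (4,8,-1)  [lands on river]
river: ρ → (-1,8,4)
ρ-cycle length = 2 (tail of 1 descent step not counted)

2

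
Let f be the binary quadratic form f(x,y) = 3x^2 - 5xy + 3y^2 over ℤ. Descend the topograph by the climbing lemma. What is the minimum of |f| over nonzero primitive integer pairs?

translate: b→1 (≡-5 mod 6), so (3,-5,3)→(3,1,1)
flip: (3,1,1)→(1,-1,3)
translate: b→1 (≡-1 mod 2), so (1,-1,3)→(1,1,3)
reduced (well bottom): (1,1,3) with a≤c, −a<b≤a
well minimum = a = 1

1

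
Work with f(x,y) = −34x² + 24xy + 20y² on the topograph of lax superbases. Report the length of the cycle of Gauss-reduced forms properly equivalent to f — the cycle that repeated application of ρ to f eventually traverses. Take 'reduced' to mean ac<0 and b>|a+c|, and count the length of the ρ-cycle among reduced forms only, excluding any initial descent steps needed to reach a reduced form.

D = 3296, ⌊√D⌋ = 57
river: ρ → (20,56,-2)
river: ρ → (-2,56,20)
river: ρ → (20,24,-34)
river: ρ → (-34,44,10)
river: ρ → (10,56,-4)
river: ρ → (-4,56,10)
river: ρ → (10,44,-34)
river: ρ → (-34,24,20)
ρ-cycle length = 8 (tail of 0 descent steps not counted)

8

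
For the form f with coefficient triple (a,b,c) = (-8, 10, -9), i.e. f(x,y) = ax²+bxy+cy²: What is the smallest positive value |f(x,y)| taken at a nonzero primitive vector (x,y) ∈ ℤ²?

translate: b→6 (≡-10 mod 16), so (8,-10,9)→(8,6,7)
flip: (8,6,7)→(7,-6,8)
reduced (well bottom): (7,-6,8) with a≤c, −a<b≤a
well minimum |f| = |-7| = 7 (negative-definite)

7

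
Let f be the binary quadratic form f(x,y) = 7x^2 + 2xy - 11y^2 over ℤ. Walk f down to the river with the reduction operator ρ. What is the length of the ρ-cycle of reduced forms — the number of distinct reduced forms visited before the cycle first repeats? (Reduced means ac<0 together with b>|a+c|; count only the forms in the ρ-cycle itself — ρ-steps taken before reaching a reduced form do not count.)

D = 312, ⌊√D⌋ = 17
descent: ρ → (-11,-2,7)
descent: ρ → (7,16,-2)  [lands on river]
river: ρ → (-2,16,7)
river: ρ → (7,12,-6)
river: ρ → (-6,12,7)
ρ-cycle length = 4 (tail of 2 descent steps not counted)

4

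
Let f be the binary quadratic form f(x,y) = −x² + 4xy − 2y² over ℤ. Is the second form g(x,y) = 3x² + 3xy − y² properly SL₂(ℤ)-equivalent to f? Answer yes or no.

D₁ = 8, D₂ = 21
discriminants differ ⇒ not SL₂(ℤ)-equivalent

no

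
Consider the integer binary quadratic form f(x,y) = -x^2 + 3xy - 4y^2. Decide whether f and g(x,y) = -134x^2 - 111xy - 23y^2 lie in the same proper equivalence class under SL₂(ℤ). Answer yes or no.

D₁ = -7, D₂ = -7
f is negative-definite; reduce −f:
−f: translate: b→1 (≡-3 mod 2), so (1,-3,4)→(1,1,2)
−f: reduced (well bottom): (1,1,2) with a≤c, −a<b≤a
flip sign back: reduced form of f is (-1,-1,-2)
g is negative-definite; reduce −g:
−g: flip: (134,111,23)→(23,-111,134)
−g: translate: b→-19 (≡-111 mod 46), so (23,-111,134)→(23,-19,4)
−g: flip: (23,-19,4)→(4,19,23)
−g: translate: b→3 (≡19 mod 8), so (4,19,23)→(4,3,1)
−g: flip: (4,3,1)→(1,-3,4)
−g: translate: b→1 (≡-3 mod 2), so (1,-3,4)→(1,1,2)
−g: reduced (well bottom): (1,1,2) with a≤c, −a<b≤a
flip sign back: reduced form of g is (-1,-1,-2)
reduced forms (-1, -1, -2) vs (-1, -1, -2) ⇒ equivalent

yes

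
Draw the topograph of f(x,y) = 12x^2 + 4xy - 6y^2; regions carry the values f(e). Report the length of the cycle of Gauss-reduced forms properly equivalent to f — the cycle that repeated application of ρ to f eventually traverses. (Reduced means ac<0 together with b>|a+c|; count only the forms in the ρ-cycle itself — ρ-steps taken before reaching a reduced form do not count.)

D = 304, ⌊√D⌋ = 17
descent: ρ → (-6,8,10)  [lands on river]
river: ρ → (10,12,-4)
river: ρ → (-4,12,10)
river: ρ → (10,8,-6)
river: ρ → (-6,16,2)
river: ρ → (2,16,-6)
ρ-cycle length = 6 (tail of 1 descent step not counted)

6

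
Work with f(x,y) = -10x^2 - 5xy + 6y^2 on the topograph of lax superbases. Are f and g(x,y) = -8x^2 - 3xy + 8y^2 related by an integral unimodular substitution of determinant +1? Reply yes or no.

D₁ = 265, D₂ = 265
river cycle of f (length 22): (6, 5, -10), (-10, 15, 1), (1, 15, -10), (-10, 5, 6), (6, 7, -9), (-9, 11, 4), (4, 13, -6), (-6, 11, 6), (6, 13, -4), (-4, 11, 9), … (12 more)
river cycle of g (length 18): (8, 3, -8), (-8, 13, 3), (3, 11, -12), (-12, 13, 2), (2, 15, -5), (-5, 15, 2), (2, 13, -12), (-12, 11, 3), (3, 13, -8), (-8, 3, 8), … (8 more)
cycles differ ⇒ inequivalent

no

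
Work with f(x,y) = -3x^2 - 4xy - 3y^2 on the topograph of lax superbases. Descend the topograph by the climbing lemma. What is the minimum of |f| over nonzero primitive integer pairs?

translate: b→-2 (≡4 mod 6), so (3,4,3)→(3,-2,2)
flip: (3,-2,2)→(2,2,3)
reduced (well bottom): (2,2,3) with a≤c, −a<b≤a
well minimum |f| = |-2| = 2 (negative-definite)

2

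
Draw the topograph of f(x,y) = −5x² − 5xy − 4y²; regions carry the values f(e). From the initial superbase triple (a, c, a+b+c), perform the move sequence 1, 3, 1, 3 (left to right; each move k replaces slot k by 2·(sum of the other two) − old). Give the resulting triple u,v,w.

start (-5,-4,-14) = (f(1,0),f(0,1),f(1,1))
replace slot 1: 2·((-4)+(-14)) − (-5) = -31 → (-31,-4,-14)
replace slot 3: 2·((-31)+(-4)) − (-14) = -56 → (-31,-4,-56)
replace slot 1: 2·((-4)+(-56)) − (-31) = -89 → (-89,-4,-56)
replace slot 3: 2·((-89)+(-4)) − (-56) = -130 → (-89,-4,-130)

-89,-4,-130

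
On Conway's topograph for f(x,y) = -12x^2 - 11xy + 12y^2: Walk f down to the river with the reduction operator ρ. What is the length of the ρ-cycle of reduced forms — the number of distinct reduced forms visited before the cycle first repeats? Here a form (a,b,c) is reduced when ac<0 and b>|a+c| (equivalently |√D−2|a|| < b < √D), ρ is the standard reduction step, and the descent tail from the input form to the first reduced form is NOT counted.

D = 697, ⌊√D⌋ = 26
descent: ρ → (12,11,-12)  [lands on river]
river: ρ → (-12,13,11)
river: ρ → (11,9,-14)
river: ρ → (-14,19,6)
river: ρ → (6,17,-17)
river: ρ → (-17,17,6)
river: ρ → (6,19,-14)
river: ρ → (-14,9,11)
river: ρ → (11,13,-12)
river: ρ → (-12,11,12)
river: ρ → (12,13,-11)
river: ρ → (-11,9,14)
river: ρ → (14,19,-6)
river: ρ → (-6,17,17)
river: ρ → (17,17,-6)
river: ρ → (-6,19,14)
river: ρ → (14,9,-11)
river: ρ → (-11,13,12)
ρ-cycle length = 18 (tail of 1 descent step not counted)

18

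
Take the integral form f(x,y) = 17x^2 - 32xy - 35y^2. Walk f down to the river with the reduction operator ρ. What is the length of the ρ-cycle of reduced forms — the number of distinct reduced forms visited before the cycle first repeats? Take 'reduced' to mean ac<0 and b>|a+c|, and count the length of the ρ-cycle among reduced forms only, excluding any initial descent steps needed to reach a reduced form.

D = 3404, ⌊√D⌋ = 58
descent: ρ → (-35,32,17)  [lands on river]
river: ρ → (17,36,-31)
river: ρ → (-31,26,22)
river: ρ → (22,18,-35)
river: ρ → (-35,52,5)
river: ρ → (5,58,-2)
river: ρ → (-2,58,5)
river: ρ → (5,52,-35)
river: ρ → (-35,18,22)
river: ρ → (22,26,-31)
river: ρ → (-31,36,17)
river: ρ → (17,32,-35)
river: ρ → (-35,38,14)
river: ρ → (14,46,-23)
river: ρ → (-23,46,14)
river: ρ → (14,38,-35)
ρ-cycle length = 16 (tail of 1 descent step not counted)

16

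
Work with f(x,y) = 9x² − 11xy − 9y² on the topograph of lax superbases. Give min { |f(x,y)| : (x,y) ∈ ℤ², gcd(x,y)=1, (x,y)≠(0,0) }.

descent: ρ → (-9,11,9)  [lands on river]
river: ρ → (9,7,-11)
river: ρ → (-11,15,5)
river: ρ → (5,15,-11)
river: ρ → (-11,7,9)
river: ρ → (9,11,-9)
river: ρ → (-9,7,11)
river: ρ → (11,15,-5)
river: ρ → (-5,15,11)
river: ρ → (11,7,-9)
closes: descent 1, river 10
min |a| on river = 5

5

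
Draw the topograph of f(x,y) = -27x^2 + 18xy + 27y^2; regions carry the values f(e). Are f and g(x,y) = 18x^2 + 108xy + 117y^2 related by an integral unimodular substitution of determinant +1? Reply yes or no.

D₁ = 3240, D₂ = 3240
river cycle of f (length 6): (27, 36, -18), (-18, 36, 27), (27, 18, -27), (-27, 36, 18), (18, 36, -27), (-27, 18, 27)
river cycle of g (length 6): (18, 36, -27), (-27, 18, 27), (27, 36, -18), (-18, 36, 27), (27, 18, -27), (-27, 36, 18)
cycles coincide ⇒ equivalent

yes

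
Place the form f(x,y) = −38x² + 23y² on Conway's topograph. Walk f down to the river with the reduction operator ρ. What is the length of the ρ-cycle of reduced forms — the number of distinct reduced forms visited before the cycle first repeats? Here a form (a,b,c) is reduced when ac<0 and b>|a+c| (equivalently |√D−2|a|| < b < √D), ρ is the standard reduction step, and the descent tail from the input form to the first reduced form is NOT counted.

D = 3496, ⌊√D⌋ = 59
descent: ρ → (23,46,-15)  [lands on river]
river: ρ → (-15,44,26)
river: ρ → (26,8,-33)
river: ρ → (-33,58,1)
river: ρ → (1,58,-33)
river: ρ → (-33,8,26)
river: ρ → (26,44,-15)
river: ρ → (-15,46,23)
ρ-cycle length = 8 (tail of 1 descent step not counted)

8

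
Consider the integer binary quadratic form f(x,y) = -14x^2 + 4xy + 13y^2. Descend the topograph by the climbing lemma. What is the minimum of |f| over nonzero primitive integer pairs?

river: ρ → (13,22,-5)
river: ρ → (-5,18,21)
river: ρ → (21,24,-2)
river: ρ → (-2,24,21)
river: ρ → (21,18,-5)
river: ρ → (-5,22,13)
river: ρ → (13,4,-14)
river: ρ → (-14,24,3)
river: ρ → (3,24,-14)
river: ρ → (-14,4,13)
closes: descent 0, river 10
min |a| on river = 2

2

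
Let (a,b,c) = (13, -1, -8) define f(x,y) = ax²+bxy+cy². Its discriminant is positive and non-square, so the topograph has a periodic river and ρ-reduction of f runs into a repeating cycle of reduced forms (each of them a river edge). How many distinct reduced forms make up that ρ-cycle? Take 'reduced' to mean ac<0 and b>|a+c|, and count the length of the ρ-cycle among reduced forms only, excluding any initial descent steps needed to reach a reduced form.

D = 417, ⌊√D⌋ = 20
descent: ρ → (-8,17,4)  [lands on river]
river: ρ → (4,15,-12)
river: ρ → (-12,9,7)
river: ρ → (7,19,-2)
river: ρ → (-2,17,16)
river: ρ → (16,15,-3)
river: ρ → (-3,15,16)
river: ρ → (16,17,-2)
river: ρ → (-2,19,7)
river: ρ → (7,9,-12)
river: ρ → (-12,15,4)
river: ρ → (4,17,-8)
river: ρ → (-8,15,6)
river: ρ → (6,9,-14)
river: ρ → (-14,19,1)
river: ρ → (1,19,-14)
river: ρ → (-14,9,6)
river: ρ → (6,15,-8)
ρ-cycle length = 18 (tail of 1 descent step not counted)

18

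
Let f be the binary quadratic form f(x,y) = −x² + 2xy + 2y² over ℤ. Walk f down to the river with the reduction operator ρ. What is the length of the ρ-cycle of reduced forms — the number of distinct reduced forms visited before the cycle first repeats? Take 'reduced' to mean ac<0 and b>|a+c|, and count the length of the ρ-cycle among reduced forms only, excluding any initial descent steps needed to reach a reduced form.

D = 12, ⌊√D⌋ = 3
river: ρ → (2,2,-1)
river: ρ → (-1,2,2)
ρ-cycle length = 2 (tail of 0 descent steps not counted)

2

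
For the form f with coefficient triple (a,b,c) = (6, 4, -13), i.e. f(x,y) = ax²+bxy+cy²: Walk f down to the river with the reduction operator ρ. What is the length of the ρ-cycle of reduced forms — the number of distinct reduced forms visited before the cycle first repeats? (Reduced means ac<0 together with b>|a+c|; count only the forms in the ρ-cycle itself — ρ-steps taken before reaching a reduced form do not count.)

D = 328, ⌊√D⌋ = 18
descent: ρ → (-13,-4,6)
descent: ρ → (6,16,-3)  [lands on river]
river: ρ → (-3,14,11)
river: ρ → (11,8,-6)
river: ρ → (-6,16,3)
river: ρ → (3,14,-11)
river: ρ → (-11,8,6)
ρ-cycle length = 6 (tail of 2 descent steps not counted)

6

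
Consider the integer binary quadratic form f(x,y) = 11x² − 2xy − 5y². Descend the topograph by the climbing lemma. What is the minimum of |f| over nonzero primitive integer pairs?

descent: ρ → (-5,12,4)  [lands on river]
river: ρ → (4,12,-5)
river: ρ → (-5,8,8)
river: ρ → (8,8,-5)
closes: descent 1, river 4
min |a| on river = 4

4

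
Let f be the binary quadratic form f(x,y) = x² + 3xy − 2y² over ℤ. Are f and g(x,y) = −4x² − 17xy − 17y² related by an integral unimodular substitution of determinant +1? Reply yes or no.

D₁ = 17, D₂ = 17
river cycle of f (length 6): (-2, 1, 2), (2, 3, -1), (-1, 3, 2), (2, 1, -2), (-2, 3, 1), (1, 3, -2)
river cycle of g (length 6): (1, 3, -2), (-2, 1, 2), (2, 3, -1), (-1, 3, 2), (2, 1, -2), (-2, 3, 1)
cycles coincide ⇒ equivalent

yes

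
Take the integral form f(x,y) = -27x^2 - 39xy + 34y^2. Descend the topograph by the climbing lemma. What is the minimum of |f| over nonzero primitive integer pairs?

descent: ρ → (34,39,-27)  [lands on river]
river: ρ → (-27,69,4)
river: ρ → (4,67,-44)
river: ρ → (-44,21,27)
river: ρ → (27,33,-38)
river: ρ → (-38,43,22)
river: ρ → (22,45,-36)
river: ρ → (-36,27,31)
river: ρ → (31,35,-32)
river: ρ → (-32,29,34)
closes: descent 1, river 10
min |a| on river = 4

4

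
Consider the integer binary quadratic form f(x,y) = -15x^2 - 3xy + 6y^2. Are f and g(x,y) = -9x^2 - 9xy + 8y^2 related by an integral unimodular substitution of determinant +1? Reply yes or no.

D₁ = 369, D₂ = 369
river cycle of f (length 10): (6, 15, -6), (-6, 9, 12), (12, 15, -3), (-3, 15, 12), (12, 9, -6), (-6, 15, 6), (6, 9, -12), (-12, 15, 3), (3, 15, -12), (-12, 9, 6)
river cycle of g (length 16): (8, 9, -9), (-9, 9, 8), (8, 7, -10), (-10, 13, 5), (5, 17, -4), (-4, 15, 9), (9, 3, -10), (-10, 17, 2), (2, 19, -1), (-1, 19, 2), … (6 more)
cycles differ ⇒ inequivalent

no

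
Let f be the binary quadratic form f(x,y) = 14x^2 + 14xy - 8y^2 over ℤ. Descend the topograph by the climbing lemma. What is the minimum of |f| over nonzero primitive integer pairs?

river: ρ → (-8,18,10)
river: ρ → (10,22,-4)
river: ρ → (-4,18,20)
river: ρ → (20,22,-2)
river: ρ → (-2,22,20)
river: ρ → (20,18,-4)
river: ρ → (-4,22,10)
river: ρ → (10,18,-8)
river: ρ → (-8,14,14)
river: ρ → (14,14,-8)
closes: descent 0, river 10
min |a| on river = 2

2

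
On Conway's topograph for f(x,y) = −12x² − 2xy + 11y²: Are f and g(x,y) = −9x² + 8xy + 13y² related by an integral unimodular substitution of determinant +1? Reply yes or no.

D₁ = 532, D₂ = 532
river cycle of f (length 16): (11, 2, -12), (-12, 22, 1), (1, 22, -12), (-12, 2, 11), (11, 20, -3), (-3, 22, 4), (4, 18, -13), (-13, 8, 9), (9, 10, -12), (-12, 14, 7), … (6 more)
river cycle of g (length 16): (13, 18, -4), (-4, 22, 3), (3, 20, -11), (-11, 2, 12), (12, 22, -1), (-1, 22, 12), (12, 2, -11), (-11, 20, 3), (3, 22, -4), (-4, 18, 13), … (6 more)
cycles differ ⇒ inequivalent

no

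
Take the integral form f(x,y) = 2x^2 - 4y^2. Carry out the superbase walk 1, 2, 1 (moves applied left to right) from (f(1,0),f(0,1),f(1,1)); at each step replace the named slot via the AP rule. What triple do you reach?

start (2,-4,-2) = (f(1,0),f(0,1),f(1,1))
replace slot 1: 2·((-4)+(-2)) − 2 = -14 → (-14,-4,-2)
replace slot 2: 2·((-14)+(-2)) − (-4) = -28 → (-14,-28,-2)
replace slot 1: 2·((-28)+(-2)) − (-14) = -46 → (-46,-28,-2)

-46,-28,-2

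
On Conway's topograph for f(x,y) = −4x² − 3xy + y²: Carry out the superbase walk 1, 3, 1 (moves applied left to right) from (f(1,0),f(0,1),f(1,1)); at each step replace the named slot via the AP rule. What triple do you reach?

start (-4,1,-6) = (f(1,0),f(0,1),f(1,1))
replace slot 1: 2·(1+(-6)) − (-4) = -6 → (-6,1,-6)
replace slot 3: 2·((-6)+1) − (-6) = -4 → (-6,1,-4)
replace slot 1: 2·(1+(-4)) − (-6) = 0 → (0,1,-4)

0,1,-4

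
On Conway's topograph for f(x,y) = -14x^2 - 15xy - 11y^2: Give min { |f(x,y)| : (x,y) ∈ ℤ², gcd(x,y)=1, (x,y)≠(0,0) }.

translate: b→-13 (≡15 mod 28), so (14,15,11)→(14,-13,10)
flip: (14,-13,10)→(10,13,14)
translate: b→-7 (≡13 mod 20), so (10,13,14)→(10,-7,11)
reduced (well bottom): (10,-7,11) with a≤c, −a<b≤a
well minimum |f| = |-10| = 10 (negative-definite)

10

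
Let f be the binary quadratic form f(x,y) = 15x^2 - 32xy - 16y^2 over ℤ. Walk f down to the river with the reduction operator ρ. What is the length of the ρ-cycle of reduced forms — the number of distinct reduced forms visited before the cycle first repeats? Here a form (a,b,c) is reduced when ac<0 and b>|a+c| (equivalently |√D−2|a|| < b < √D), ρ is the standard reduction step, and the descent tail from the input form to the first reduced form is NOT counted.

D = 1984, ⌊√D⌋ = 44
descent: ρ → (-16,32,15)  [lands on river]
river: ρ → (15,28,-20)
river: ρ → (-20,12,23)
river: ρ → (23,34,-9)
river: ρ → (-9,38,15)
river: ρ → (15,22,-25)
river: ρ → (-25,28,12)
river: ρ → (12,44,-1)
river: ρ → (-1,44,12)
river: ρ → (12,28,-25)
river: ρ → (-25,22,15)
river: ρ → (15,38,-9)
river: ρ → (-9,34,23)
river: ρ → (23,12,-20)
river: ρ → (-20,28,15)
river: ρ → (15,32,-16)
ρ-cycle length = 16 (tail of 1 descent step not counted)

16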